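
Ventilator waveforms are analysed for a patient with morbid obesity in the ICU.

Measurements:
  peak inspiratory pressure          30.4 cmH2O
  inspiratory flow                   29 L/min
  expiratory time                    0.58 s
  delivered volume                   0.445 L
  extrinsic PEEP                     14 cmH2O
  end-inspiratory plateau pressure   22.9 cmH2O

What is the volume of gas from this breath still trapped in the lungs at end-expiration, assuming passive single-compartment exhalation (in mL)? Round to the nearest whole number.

Flow: 29 L/min ÷ 60 = 0.4833 L/s.
R = (PIP − Pplat)/V̇ = (30.4 − 22.9) / 0.4833 = 7.5/0.4833 = 15.518 cmH2O·s/L.
C = Vt/(Pplat − PEEP) = 445.0 / (22.9 − 14) = 445.0/8.9 = 50.0 mL/cmH2O.
τ = R × C = 15.518 × 0.05 L/cmH2O = 0.7759 s.
Fraction remaining = e^(−Te/τ) = e^(−0.58/0.7759) = 0.4735.
Trapped volume = 445.0 × 0.4735 = 210.71 mL.

211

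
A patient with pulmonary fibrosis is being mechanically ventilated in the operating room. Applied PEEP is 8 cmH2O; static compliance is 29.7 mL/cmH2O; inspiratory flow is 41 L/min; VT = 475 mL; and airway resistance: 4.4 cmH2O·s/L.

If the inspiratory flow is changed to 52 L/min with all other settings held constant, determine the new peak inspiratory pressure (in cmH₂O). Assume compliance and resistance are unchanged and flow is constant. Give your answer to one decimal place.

Flow: 41 L/min ÷ 60 = 0.6833 L/s.
New flow: 52 L/min ÷ 60 = 0.8667 L/s.
PIP = Vt/C + R·V̇ + PEEP (constant-flow equation of motion).
Only the resistive term changes: ΔPIP = R × ΔV̇ = 4.4 × (0.8667 − 0.6833) = 4.4 × 0.1834 = 0.807 cmH2O.
Original PIP = 475/29.7 + 4.4×0.6833 + 8 = 27.0 cmH2O; new PIP = 27.0 + (0.807) = 27.807 cmH2O.

27.8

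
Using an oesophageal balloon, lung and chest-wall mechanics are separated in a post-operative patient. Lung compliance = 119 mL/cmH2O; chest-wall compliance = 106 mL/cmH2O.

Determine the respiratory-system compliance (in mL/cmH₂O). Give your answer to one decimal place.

56.1

Lung and chest wall are elastances in series: 1/Crs = 1/CL + 1/Ccw.
1/Crs = 1/119 + 1/106 = 0.01784.
Crs = 56.054 mL/cmH2O.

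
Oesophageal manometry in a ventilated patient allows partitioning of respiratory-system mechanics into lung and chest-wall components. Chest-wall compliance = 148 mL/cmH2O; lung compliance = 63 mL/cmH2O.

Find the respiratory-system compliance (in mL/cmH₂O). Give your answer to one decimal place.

44.2

Lung and chest wall are elastances in series: 1/Crs = 1/CL + 1/Ccw.
1/Crs = 1/63 + 1/148 = 0.02263.
Crs = 44.189 mL/cmH2O.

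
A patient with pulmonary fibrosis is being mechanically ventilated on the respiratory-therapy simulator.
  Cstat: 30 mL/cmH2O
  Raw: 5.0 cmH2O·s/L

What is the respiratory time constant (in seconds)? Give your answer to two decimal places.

0.15

τ = R × C = 5.0 × 30 mL/cmH2O = 5.0 × 0.030 L/cmH2O = 0.15 s.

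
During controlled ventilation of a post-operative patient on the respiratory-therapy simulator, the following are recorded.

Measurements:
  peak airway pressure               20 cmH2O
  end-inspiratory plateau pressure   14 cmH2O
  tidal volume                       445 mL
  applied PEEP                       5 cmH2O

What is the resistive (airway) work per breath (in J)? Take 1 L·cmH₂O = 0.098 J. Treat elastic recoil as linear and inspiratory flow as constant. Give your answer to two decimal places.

0.26

With constant inspiratory flow the resistive pressure is constant at PIP − Pplat = 20 − 14 = 6.0 cmH2O, so resistive work = 6.0 × 0.445 = 2.67 L·cmH2O.
× 0.098 J/(L·cmH2O) → 0.2617 J.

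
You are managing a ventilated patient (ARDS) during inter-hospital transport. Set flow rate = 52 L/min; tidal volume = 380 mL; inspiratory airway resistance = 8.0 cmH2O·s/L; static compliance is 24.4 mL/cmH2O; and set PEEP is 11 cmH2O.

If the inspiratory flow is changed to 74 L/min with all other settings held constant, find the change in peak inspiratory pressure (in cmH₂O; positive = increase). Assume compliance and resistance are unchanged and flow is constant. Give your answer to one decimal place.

2.9

Flow: 52 L/min ÷ 60 = 0.8667 L/s.
New flow: 74 L/min ÷ 60 = 1.2333 L/s.
PIP = Vt/C + R·V̇ + PEEP (constant-flow equation of motion).
Only the resistive term changes: ΔPIP = R × ΔV̇ = 8.0 × (1.2333 − 0.8667) = 8.0 × 0.3666 = 2.933 cmH2O.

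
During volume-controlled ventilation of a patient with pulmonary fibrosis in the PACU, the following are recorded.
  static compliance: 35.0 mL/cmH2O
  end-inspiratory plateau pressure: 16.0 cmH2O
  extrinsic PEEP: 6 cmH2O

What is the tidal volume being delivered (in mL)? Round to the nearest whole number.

Vt = Cstat × (Pplat − PEEP) = 35.0 × (16.0 − 6) = 35.0 × 10.0 = 350.0 mL.

350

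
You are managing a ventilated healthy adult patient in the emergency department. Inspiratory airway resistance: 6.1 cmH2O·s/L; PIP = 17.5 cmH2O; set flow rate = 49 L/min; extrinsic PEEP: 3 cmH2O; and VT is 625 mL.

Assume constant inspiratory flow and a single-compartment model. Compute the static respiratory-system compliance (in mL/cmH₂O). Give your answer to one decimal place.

Flow: 49 L/min ÷ 60 = 0.8167 L/s.
Equation of motion (constant flow): PIP = Vt/C + R·V̇ + PEEP.
Vt/C = PIP − R·V̇ − PEEP = 17.5 − 6.1×0.8167 − 3 = 17.5 − 4.982 − 3 = 9.518 cmH2O.
C = Vt / 9.518 = 625 / 9.518 = 65.665 mL/cmH2O.

65.7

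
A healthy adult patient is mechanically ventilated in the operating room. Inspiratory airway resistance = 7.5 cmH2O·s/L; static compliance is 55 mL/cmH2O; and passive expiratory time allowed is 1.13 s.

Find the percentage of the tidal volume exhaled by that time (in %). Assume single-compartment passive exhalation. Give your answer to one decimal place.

τ = R × C = 7.5 × 55 mL/cmH2O = 7.5 × 0.055 L/cmH2O = 0.4125 s.
Passive exhalation: V(t)/V₀ = e^(−t/τ) = e^(−1.13/0.4125) = 0.06461.
Fraction exhaled = 1 − 0.06461 = 0.9354 → 93.54%.

93.5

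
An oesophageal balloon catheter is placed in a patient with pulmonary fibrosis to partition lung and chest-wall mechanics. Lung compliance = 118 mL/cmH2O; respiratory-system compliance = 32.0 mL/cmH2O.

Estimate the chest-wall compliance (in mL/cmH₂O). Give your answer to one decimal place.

1/Ccw = 1/Crs − 1/CL.
1/Ccw = 1/32.0 − 1/118 = 0.02278.
Ccw = 43.898 mL/cmH2O.

43.9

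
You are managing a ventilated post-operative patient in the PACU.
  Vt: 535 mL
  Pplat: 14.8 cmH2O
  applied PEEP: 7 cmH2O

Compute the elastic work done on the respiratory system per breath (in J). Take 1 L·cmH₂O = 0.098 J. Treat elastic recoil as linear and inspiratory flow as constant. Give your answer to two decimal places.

0.20

Elastic work ≈ ½ × (Pplat − PEEP) × Vt = 0.5 × (14.8 − 7) × 0.535 L = 0.5 × 7.8 × 0.535 = 2.087 L·cmH2O.
× 0.098 J/(L·cmH2O) → 0.2045 J.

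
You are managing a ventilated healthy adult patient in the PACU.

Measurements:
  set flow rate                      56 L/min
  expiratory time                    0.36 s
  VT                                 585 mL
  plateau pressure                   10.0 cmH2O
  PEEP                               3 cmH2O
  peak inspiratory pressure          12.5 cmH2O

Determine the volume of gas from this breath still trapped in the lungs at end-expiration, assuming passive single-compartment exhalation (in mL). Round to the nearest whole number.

117

Flow: 56 L/min ÷ 60 = 0.9333 L/s.
R = (PIP − Pplat)/V̇ = (12.5 − 10.0) / 0.9333 = 2.5/0.9333 = 2.679 cmH2O·s/L.
C = Vt/(Pplat − PEEP) = 585.0 / (10.0 − 3) = 585.0/7.0 = 83.571 mL/cmH2O.
τ = R × C = 2.679 × 0.08357 L/cmH2O = 0.2239 s.
Fraction remaining = e^(−Te/τ) = e^(−0.36/0.2239) = 0.2003.
Trapped volume = 585.0 × 0.2003 = 117.18 mL.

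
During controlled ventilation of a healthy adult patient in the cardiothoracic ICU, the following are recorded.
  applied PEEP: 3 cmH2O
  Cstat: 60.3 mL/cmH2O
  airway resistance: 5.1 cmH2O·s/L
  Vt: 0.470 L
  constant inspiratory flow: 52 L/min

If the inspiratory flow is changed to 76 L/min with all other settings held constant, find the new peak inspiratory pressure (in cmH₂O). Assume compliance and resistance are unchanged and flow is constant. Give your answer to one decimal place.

Flow: 52 L/min ÷ 60 = 0.8667 L/s.
New flow: 76 L/min ÷ 60 = 1.2667 L/s.
PIP = Vt/C + R·V̇ + PEEP (constant-flow equation of motion).
Only the resistive term changes: ΔPIP = R × ΔV̇ = 5.1 × (1.2667 − 0.8667) = 5.1 × 0.4 = 2.04 cmH2O.
Original PIP = 470/60.3 + 5.1×0.8667 + 3 = 15.215 cmH2O; new PIP = 15.215 + (2.04) = 17.255 cmH2O.

17.3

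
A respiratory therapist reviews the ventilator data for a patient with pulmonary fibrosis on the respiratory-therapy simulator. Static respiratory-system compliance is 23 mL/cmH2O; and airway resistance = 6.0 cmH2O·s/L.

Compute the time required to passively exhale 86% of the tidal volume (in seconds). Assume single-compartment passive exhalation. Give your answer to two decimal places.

τ = R × C = 6.0 × 23 mL/cmH2O = 6.0 × 0.023 L/cmH2O = 0.138 s.
Exhaled fraction f = 1 − e^(−t/τ) → t = −τ·ln(1 − f) = −0.138·ln(0.14) = 0.2713 s.

0.27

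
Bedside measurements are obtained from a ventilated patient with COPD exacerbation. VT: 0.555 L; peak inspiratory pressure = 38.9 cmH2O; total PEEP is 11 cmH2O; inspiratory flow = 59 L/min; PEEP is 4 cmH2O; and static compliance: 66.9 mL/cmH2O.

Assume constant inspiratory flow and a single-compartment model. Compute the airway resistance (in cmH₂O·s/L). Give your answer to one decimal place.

Flow: 59 L/min ÷ 60 = 0.9833 L/s.
Total PEEP = 11 cmH2O (set 4 + intrinsic 7); this is the baseline alveolar pressure.
Equation of motion (constant flow): PIP = Vt/C + R·V̇ + PEEP.
R·V̇ = PIP − Vt/C − PEEP = 38.9 − 555/66.9 − 11 = 38.9 − 8.296 − 11 = 19.604 cmH2O.
R = 19.604 / 0.9833 = 19.937 cmH2O·s/L.

19.9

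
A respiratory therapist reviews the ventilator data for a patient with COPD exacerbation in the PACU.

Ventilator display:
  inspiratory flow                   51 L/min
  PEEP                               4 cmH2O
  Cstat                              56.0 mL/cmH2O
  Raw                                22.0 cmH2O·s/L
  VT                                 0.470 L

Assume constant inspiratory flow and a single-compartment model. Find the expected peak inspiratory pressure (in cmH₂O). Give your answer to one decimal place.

31.1

Flow: 51 L/min ÷ 60 = 0.85 L/s.
Equation of motion (constant flow): PIP = Vt/C + R·V̇ + PEEP.
PIP = 470/56.0 + 22.0×0.85 + 4 = 8.393 + 18.7 + 4 = 31.093 cmH2O.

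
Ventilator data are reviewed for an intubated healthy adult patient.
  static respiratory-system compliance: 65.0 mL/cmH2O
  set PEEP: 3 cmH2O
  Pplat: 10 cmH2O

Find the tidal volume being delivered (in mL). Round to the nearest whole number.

455

Vt = Cstat × (Pplat − PEEP) = 65.0 × (10 − 3) = 65.0 × 7.0 = 455.0 mL.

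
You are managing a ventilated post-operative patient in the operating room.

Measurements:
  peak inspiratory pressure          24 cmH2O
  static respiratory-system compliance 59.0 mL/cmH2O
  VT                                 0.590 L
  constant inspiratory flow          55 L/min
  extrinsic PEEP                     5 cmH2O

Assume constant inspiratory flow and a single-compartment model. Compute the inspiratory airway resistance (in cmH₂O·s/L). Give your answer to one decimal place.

Flow: 55 L/min ÷ 60 = 0.9167 L/s.
Equation of motion (constant flow): PIP = Vt/C + R·V̇ + PEEP.
R·V̇ = PIP − Vt/C − PEEP = 24 − 590/59.0 − 5 = 24 − 10.0 − 5 = 9.0 cmH2O.
R = 9.0 / 0.9167 = 9.818 cmH2O·s/L.

9.8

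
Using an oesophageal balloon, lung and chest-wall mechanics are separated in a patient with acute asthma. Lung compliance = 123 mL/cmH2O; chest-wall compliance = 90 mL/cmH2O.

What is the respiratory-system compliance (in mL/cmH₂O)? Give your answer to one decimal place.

52.0

Lung and chest wall are elastances in series: 1/Crs = 1/CL + 1/Ccw.
1/Crs = 1/123 + 1/90 = 0.01924.
Crs = 51.975 mL/cmH2O.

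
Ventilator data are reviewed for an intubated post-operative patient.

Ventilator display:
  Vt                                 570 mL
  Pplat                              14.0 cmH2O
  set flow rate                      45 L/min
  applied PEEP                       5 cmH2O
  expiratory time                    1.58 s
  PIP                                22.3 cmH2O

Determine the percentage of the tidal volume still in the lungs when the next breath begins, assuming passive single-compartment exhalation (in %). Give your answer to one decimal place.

Flow: 45 L/min ÷ 60 = 0.75 L/s.
R = (PIP − Pplat)/V̇ = (22.3 − 14.0) / 0.75 = 8.3/0.75 = 11.067 cmH2O·s/L.
C = Vt/(Pplat − PEEP) = 570.0 / (14.0 − 5) = 570.0/9.0 = 63.333 mL/cmH2O.
τ = R × C = 11.067 × 0.06333 L/cmH2O = 0.7009 s.
Fraction remaining at end-expiration = e^(−Te/τ) = e^(−1.58/0.7009) = 0.105 → 10.5%.

10.5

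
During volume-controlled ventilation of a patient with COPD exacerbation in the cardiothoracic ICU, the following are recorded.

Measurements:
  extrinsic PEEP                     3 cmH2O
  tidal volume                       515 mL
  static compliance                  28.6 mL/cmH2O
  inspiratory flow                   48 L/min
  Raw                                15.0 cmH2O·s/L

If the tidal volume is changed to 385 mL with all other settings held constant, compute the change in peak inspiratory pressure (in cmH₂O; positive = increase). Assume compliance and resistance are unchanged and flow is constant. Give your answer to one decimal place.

PIP = Vt/C + R·V̇ + PEEP (constant-flow equation of motion).
Only the elastic term changes: ΔPIP = ΔVt / C = (385 − 515) / 28.6 = -4.545 cmH2O.

-4.5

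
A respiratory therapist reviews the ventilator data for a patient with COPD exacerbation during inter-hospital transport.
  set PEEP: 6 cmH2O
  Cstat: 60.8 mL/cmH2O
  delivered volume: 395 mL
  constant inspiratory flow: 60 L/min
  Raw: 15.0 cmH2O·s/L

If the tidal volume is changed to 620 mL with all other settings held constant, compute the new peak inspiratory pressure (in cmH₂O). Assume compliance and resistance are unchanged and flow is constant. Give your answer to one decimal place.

Flow: 60 L/min ÷ 60 = 1 L/s.
PIP = Vt/C + R·V̇ + PEEP (constant-flow equation of motion).
Only the elastic term changes: ΔPIP = ΔVt / C = (620 − 395) / 60.8 = 3.701 cmH2O.
Original PIP = 395/60.8 + 15.0×1 + 6 = 27.497 cmH2O; new PIP = 27.497 + (3.701) = 31.198 cmH2O.

31.2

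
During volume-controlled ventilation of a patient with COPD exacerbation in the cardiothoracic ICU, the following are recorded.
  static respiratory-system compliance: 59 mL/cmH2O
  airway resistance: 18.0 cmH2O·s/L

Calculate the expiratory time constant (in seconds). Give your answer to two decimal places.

1.06

τ = R × C = 18.0 × 59 mL/cmH2O = 18.0 × 0.059 L/cmH2O = 1.062 s.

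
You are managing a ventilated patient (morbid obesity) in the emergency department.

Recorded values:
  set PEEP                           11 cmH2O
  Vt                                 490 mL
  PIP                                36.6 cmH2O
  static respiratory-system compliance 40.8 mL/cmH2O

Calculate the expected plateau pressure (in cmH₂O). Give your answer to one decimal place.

Pplat = PEEP + Vt / Cstat = 11 + 490 / 40.8 = 11 + 12.01 = 23.01 cmH2O.

23.0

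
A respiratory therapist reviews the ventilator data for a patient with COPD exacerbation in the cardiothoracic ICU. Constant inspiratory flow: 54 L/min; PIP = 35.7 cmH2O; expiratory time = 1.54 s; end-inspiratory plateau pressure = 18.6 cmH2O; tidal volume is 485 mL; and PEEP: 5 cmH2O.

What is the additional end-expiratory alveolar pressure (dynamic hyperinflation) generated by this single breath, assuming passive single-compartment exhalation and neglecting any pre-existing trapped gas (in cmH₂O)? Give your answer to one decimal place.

Flow: 54 L/min ÷ 60 = 0.9 L/s.
R = (PIP − Pplat)/V̇ = (35.7 − 18.6) / 0.9 = 17.1/0.9 = 19.0 cmH2O·s/L.
C = Vt/(Pplat − PEEP) = 485.0 / (18.6 − 5) = 485.0/13.6 = 35.662 mL/cmH2O.
τ = R × C = 19.0 × 0.03566 L/cmH2O = 0.6775 s.
Fraction remaining = e^(−Te/τ) = e^(−1.54/0.6775) = 0.103; trapped volume = 485.0 × 0.103 = 49.955 mL.
Additional alveolar pressure from trapping ≈ V_trapped / C = 49.955 / 35.662 = 1.401 cmH2O.

1.4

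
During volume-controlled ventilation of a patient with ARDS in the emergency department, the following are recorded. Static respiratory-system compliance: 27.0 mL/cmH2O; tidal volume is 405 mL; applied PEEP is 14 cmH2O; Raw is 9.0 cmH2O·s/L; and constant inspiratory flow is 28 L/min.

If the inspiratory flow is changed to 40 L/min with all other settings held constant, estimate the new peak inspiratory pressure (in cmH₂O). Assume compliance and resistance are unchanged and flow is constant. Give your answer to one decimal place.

Flow: 28 L/min ÷ 60 = 0.4667 L/s.
New flow: 40 L/min ÷ 60 = 0.6667 L/s.
PIP = Vt/C + R·V̇ + PEEP (constant-flow equation of motion).
Only the resistive term changes: ΔPIP = R × ΔV̇ = 9.0 × (0.6667 − 0.4667) = 9.0 × 0.2 = 1.8 cmH2O.
Original PIP = 405/27.0 + 9.0×0.4667 + 14 = 33.2 cmH2O; new PIP = 33.2 + (1.8) = 35.0 cmH2O.

35.0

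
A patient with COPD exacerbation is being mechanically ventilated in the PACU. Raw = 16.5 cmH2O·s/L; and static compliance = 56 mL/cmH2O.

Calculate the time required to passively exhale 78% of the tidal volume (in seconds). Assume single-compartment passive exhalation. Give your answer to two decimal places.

τ = R × C = 16.5 × 56 mL/cmH2O = 16.5 × 0.056 L/cmH2O = 0.924 s.
Exhaled fraction f = 1 − e^(−t/τ) → t = −τ·ln(1 − f) = −0.924·ln(0.22) = 1.399 s.

1.40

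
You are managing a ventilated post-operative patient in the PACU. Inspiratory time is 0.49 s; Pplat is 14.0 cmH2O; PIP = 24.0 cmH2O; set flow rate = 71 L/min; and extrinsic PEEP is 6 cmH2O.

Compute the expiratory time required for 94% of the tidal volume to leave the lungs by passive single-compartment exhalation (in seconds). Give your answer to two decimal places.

1.72

Flow: 71 L/min ÷ 60 = 1.1833 L/s.
Vt = flow × Ti = 1.1833 L/s × 0.49 s × 1000 mL/L = 579.82 mL.
R = (PIP − Pplat)/V̇ = (24.0 − 14.0) / 1.1833 = 10.0/1.1833 = 8.451 cmH2O·s/L.
C = Vt/(Pplat − PEEP) = 579.82 / (14.0 − 6) = 579.82/8.0 = 72.478 mL/cmH2O.
τ = R × C = 8.451 × 0.07248 L/cmH2O = 0.6125 s.
t = −τ·ln(1 − 0.94) = −0.6125·ln(0.06) = 1.723 s.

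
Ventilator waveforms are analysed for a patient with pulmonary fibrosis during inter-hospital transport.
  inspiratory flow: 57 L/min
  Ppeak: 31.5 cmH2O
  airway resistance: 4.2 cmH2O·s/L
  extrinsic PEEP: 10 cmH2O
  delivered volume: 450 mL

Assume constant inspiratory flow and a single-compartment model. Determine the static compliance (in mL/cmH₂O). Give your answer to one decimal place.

Flow: 57 L/min ÷ 60 = 0.95 L/s.
Equation of motion (constant flow): PIP = Vt/C + R·V̇ + PEEP.
Vt/C = PIP − R·V̇ − PEEP = 31.5 − 4.2×0.95 − 10 = 31.5 − 3.99 − 10 = 17.51 cmH2O.
C = Vt / 17.51 = 450 / 17.51 = 25.7 mL/cmH2O.

25.7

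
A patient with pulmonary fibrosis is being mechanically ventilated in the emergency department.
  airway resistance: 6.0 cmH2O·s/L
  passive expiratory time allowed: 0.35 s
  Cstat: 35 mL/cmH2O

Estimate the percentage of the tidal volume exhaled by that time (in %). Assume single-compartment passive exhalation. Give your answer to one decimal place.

81.1

τ = R × C = 6.0 × 35 mL/cmH2O = 6.0 × 0.035 L/cmH2O = 0.21 s.
Passive exhalation: V(t)/V₀ = e^(−t/τ) = e^(−0.35/0.21) = 0.1889.
Fraction exhaled = 1 − 0.1889 = 0.8111 → 81.11%.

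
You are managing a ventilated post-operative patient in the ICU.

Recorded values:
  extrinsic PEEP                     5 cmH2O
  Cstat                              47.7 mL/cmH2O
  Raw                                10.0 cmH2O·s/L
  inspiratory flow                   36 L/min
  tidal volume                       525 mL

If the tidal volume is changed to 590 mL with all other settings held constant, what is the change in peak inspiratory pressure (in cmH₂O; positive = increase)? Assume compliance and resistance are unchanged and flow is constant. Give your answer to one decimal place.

1.4

PIP = Vt/C + R·V̇ + PEEP (constant-flow equation of motion).
Only the elastic term changes: ΔPIP = ΔVt / C = (590 − 525) / 47.7 = 1.363 cmH2O.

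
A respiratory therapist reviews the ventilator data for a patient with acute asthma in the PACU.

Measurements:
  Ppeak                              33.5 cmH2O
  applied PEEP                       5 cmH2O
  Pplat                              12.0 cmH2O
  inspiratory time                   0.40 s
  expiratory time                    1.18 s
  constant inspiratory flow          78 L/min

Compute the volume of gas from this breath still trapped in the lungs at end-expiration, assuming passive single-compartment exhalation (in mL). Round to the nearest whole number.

Flow: 78 L/min ÷ 60 = 1.3 L/s.
Vt = flow × Ti = 1.3 L/s × 0.40 s × 1000 mL/L = 520.0 mL.
R = (PIP − Pplat)/V̇ = (33.5 − 12.0) / 1.3 = 21.5/1.3 = 16.538 cmH2O·s/L.
C = Vt/(Pplat − PEEP) = 520.0 / (12.0 − 5) = 520.0/7.0 = 74.286 mL/cmH2O.
τ = R × C = 16.538 × 0.07429 L/cmH2O = 1.229 s.
Fraction remaining = e^(−Te/τ) = e^(−1.18/1.229) = 0.3828.
Trapped volume = 520.0 × 0.3828 = 199.06 mL.

199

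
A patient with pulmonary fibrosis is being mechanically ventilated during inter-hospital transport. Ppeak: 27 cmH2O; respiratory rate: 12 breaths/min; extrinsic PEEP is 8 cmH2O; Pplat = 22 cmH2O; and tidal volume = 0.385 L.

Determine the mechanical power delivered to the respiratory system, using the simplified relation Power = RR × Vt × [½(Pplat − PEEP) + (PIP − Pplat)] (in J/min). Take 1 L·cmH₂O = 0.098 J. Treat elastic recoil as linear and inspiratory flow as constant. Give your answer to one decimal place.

5.4

Per-breath work = Vt × [½(Pplat−PEEP) + (PIP−Pplat)] = 0.385 × [0.5×14.0 + 5.0] = 0.385 × 12.0 = 4.62 L·cmH2O.
Power = 12 × 4.62 = 55.44 L·cmH2O/min.
× 0.098 J/(L·cmH2O) → 5.433 J/min.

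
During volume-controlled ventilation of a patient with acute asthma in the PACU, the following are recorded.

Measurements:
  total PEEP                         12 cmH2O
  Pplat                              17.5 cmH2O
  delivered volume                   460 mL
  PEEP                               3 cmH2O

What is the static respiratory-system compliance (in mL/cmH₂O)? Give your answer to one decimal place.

End-expiratory occlusion gives total PEEP = 12 cmH2O (intrinsic PEEP = 12 − 3 = 9). Use total PEEP for the elastic gradient.
Cstat = Vt / (Pplat − PEEPtotal) = 460 / (17.5 − 12) = 460 / 5.5 = 83.636 mL/cmH2O.

83.6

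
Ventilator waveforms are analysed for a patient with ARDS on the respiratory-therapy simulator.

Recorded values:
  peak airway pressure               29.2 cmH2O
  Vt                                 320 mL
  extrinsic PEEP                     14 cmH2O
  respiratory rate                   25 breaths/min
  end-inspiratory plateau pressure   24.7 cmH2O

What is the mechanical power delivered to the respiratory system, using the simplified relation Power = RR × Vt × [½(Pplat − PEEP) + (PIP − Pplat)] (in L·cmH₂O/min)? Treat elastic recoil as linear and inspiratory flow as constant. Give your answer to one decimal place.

78.8

Per-breath work = Vt × [½(Pplat−PEEP) + (PIP−Pplat)] = 0.320 × [0.5×10.7 + 4.5] = 0.320 × 9.85 = 3.152 L·cmH2O.
Power = 25 × 3.152 = 78.8 L·cmH2O/min.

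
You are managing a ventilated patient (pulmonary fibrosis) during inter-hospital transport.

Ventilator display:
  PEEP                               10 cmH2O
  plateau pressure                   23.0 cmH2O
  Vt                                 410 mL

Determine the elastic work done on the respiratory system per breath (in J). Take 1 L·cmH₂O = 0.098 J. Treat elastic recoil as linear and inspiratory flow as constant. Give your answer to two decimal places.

Elastic work ≈ ½ × (Pplat − PEEP) × Vt = 0.5 × (23.0 − 10) × 0.410 L = 0.5 × 13.0 × 0.410 = 2.665 L·cmH2O.
× 0.098 J/(L·cmH2O) → 0.2612 J.

0.26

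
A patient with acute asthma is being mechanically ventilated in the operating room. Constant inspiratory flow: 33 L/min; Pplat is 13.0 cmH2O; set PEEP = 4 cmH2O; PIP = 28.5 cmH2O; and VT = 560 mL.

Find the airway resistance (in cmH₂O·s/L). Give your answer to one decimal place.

Flow: 33 L/min ÷ 60 = 0.55 L/s.
Raw = (PIP − Pplat) / flow = (28.5 − 13.0) / 0.55 = 15.5 / 0.55 = 28.182 cmH2O·s/L.

28.2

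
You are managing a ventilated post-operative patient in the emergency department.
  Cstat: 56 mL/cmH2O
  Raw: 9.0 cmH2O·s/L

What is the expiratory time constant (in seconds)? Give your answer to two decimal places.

0.50

τ = R × C = 9.0 × 56 mL/cmH2O = 9.0 × 0.056 L/cmH2O = 0.504 s.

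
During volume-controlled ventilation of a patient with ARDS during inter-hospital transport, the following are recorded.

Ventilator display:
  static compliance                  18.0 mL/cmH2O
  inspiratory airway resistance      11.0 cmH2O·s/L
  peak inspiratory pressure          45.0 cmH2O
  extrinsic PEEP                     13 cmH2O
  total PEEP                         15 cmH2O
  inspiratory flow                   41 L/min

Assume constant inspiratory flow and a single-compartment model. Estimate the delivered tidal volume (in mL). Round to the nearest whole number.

405

Flow: 41 L/min ÷ 60 = 0.6833 L/s.
Total PEEP = 15 cmH2O (set 13 + intrinsic 2); this is the baseline alveolar pressure.
Equation of motion (constant flow): PIP = Vt/C + R·V̇ + PEEP.
Vt/C = PIP − R·V̇ − PEEP = 45.0 − 7.516 − 15 = 22.484 cmH2O.
Vt = C × 22.484 = 18.0 × 22.484 = 404.71 mL.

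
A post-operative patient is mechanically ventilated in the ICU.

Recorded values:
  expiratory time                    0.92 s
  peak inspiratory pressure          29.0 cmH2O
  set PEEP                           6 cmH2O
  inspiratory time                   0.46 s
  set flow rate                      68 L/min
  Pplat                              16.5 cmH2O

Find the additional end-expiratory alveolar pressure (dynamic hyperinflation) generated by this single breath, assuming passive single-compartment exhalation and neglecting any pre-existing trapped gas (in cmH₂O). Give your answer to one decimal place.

2.0

Flow: 68 L/min ÷ 60 = 1.1333 L/s.
Vt = flow × Ti = 1.1333 L/s × 0.46 s × 1000 mL/L = 521.32 mL.
R = (PIP − Pplat)/V̇ = (29.0 − 16.5) / 1.1333 = 12.5/1.1333 = 11.03 cmH2O·s/L.
C = Vt/(Pplat − PEEP) = 521.32 / (16.5 − 6) = 521.32/10.5 = 49.65 mL/cmH2O.
τ = R × C = 11.03 × 0.04965 L/cmH2O = 0.5476 s.
Fraction remaining = e^(−Te/τ) = e^(−0.92/0.5476) = 0.1864; trapped volume = 521.32 × 0.1864 = 97.174 mL.
Additional alveolar pressure from trapping ≈ V_trapped / C = 97.174 / 49.65 = 1.957 cmH2O.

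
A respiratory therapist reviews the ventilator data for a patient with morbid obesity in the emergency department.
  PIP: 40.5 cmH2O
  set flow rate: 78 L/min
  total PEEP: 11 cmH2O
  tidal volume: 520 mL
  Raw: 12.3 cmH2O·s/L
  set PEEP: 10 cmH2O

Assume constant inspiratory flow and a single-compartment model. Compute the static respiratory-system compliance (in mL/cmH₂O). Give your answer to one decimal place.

38.5

Flow: 78 L/min ÷ 60 = 1.3 L/s.
Total PEEP = 11 cmH2O (set 10 + intrinsic 1); this is the baseline alveolar pressure.
Equation of motion (constant flow): PIP = Vt/C + R·V̇ + PEEP.
Vt/C = PIP − R·V̇ − PEEP = 40.5 − 12.3×1.3 − 11 = 40.5 − 15.99 − 11 = 13.51 cmH2O.
C = Vt / 13.51 = 520 / 13.51 = 38.49 mL/cmH2O.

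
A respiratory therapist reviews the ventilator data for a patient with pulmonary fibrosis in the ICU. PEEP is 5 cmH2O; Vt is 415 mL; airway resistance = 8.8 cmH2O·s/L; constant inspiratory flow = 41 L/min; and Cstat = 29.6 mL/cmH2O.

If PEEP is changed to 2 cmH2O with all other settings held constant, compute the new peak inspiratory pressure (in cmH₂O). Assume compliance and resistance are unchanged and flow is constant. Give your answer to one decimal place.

Flow: 41 L/min ÷ 60 = 0.6833 L/s.
PIP = Vt/C + R·V̇ + PEEP (constant-flow equation of motion).
Only the baseline term changes: ΔPIP = ΔPEEP = 2 − 5 = -3.0 cmH2O.
Original PIP = 415/29.6 + 8.8×0.6833 + 5 = 25.033 cmH2O; new PIP = 25.033 + (-3.0) = 22.033 cmH2O.

22.0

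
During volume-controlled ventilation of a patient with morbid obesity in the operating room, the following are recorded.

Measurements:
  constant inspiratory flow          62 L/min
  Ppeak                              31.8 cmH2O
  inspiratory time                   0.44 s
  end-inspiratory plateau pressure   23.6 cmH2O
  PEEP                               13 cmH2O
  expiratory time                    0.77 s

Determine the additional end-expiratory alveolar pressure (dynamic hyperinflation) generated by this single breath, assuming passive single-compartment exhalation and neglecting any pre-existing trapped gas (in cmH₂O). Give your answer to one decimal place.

Flow: 62 L/min ÷ 60 = 1.0333 L/s.
Vt = flow × Ti = 1.0333 L/s × 0.44 s × 1000 mL/L = 454.65 mL.
R = (PIP − Pplat)/V̇ = (31.8 − 23.6) / 1.0333 = 8.2/1.0333 = 7.936 cmH2O·s/L.
C = Vt/(Pplat − PEEP) = 454.65 / (23.6 − 13) = 454.65/10.6 = 42.892 mL/cmH2O.
τ = R × C = 7.936 × 0.04289 L/cmH2O = 0.3404 s.
Fraction remaining = e^(−Te/τ) = e^(−0.77/0.3404) = 0.1041; trapped volume = 454.65 × 0.1041 = 47.329 mL.
Additional alveolar pressure from trapping ≈ V_trapped / C = 47.329 / 42.892 = 1.103 cmH2O.

1.1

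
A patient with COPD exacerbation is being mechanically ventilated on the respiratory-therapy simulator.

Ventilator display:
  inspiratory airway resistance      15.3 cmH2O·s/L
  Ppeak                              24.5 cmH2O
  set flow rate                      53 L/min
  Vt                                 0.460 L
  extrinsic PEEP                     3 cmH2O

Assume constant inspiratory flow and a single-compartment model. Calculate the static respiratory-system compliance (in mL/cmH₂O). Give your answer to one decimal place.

57.6

Flow: 53 L/min ÷ 60 = 0.8833 L/s.
Equation of motion (constant flow): PIP = Vt/C + R·V̇ + PEEP.
Vt/C = PIP − R·V̇ − PEEP = 24.5 − 15.3×0.8833 − 3 = 24.5 − 13.514 − 3 = 7.986 cmH2O.
C = Vt / 7.986 = 460 / 7.986 = 57.601 mL/cmH2O.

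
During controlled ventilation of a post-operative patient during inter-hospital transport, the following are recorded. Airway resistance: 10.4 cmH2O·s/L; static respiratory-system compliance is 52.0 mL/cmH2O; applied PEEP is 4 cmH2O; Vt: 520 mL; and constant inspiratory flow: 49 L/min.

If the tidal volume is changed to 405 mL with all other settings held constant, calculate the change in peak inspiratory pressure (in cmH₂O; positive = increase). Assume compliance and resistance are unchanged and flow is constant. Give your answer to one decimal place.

-2.2

PIP = Vt/C + R·V̇ + PEEP (constant-flow equation of motion).
Only the elastic term changes: ΔPIP = ΔVt / C = (405 − 520) / 52.0 = -2.212 cmH2O.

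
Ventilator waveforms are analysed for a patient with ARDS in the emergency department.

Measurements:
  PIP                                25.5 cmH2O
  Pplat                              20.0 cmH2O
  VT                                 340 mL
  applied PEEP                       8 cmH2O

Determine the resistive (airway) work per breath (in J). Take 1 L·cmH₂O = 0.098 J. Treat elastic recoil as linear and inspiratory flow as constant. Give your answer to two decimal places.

With constant inspiratory flow the resistive pressure is constant at PIP − Pplat = 25.5 − 20.0 = 5.5 cmH2O, so resistive work = 5.5 × 0.340 = 1.87 L·cmH2O.
× 0.098 J/(L·cmH2O) → 0.1833 J.

0.18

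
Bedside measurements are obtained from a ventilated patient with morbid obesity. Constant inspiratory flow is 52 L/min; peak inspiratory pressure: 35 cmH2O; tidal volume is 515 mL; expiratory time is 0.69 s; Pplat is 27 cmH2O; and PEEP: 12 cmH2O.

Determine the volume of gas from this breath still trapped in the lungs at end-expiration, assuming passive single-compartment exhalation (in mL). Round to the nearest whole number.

58

Flow: 52 L/min ÷ 60 = 0.8667 L/s.
R = (PIP − Pplat)/V̇ = (35 − 27) / 0.8667 = 8.0/0.8667 = 9.23 cmH2O·s/L.
C = Vt/(Pplat − PEEP) = 515.0 / (27 − 12) = 515.0/15.0 = 34.333 mL/cmH2O.
τ = R × C = 9.23 × 0.03433 L/cmH2O = 0.3169 s.
Fraction remaining = e^(−Te/τ) = e^(−0.69/0.3169) = 0.1133.
Trapped volume = 515.0 × 0.1133 = 58.35 mL.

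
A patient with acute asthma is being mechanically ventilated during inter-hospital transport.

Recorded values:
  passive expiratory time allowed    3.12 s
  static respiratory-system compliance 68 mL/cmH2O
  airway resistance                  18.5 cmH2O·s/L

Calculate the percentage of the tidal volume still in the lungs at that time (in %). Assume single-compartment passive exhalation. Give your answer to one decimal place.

τ = R × C = 18.5 × 68 mL/cmH2O = 18.5 × 0.068 L/cmH2O = 1.258 s.
Passive exhalation: V(t)/V₀ = e^(−t/τ) = e^(−3.12/1.258) = 0.08373.
Fraction remaining = 0.08373 → 8.373%.

8.4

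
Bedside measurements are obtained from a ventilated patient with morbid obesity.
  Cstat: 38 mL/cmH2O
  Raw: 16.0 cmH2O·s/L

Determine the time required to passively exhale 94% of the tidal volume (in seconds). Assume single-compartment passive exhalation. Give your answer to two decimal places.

τ = R × C = 16.0 × 38 mL/cmH2O = 16.0 × 0.038 L/cmH2O = 0.608 s.
Exhaled fraction f = 1 − e^(−t/τ) → t = −τ·ln(1 − f) = −0.608·ln(0.06) = 1.711 s.

1.71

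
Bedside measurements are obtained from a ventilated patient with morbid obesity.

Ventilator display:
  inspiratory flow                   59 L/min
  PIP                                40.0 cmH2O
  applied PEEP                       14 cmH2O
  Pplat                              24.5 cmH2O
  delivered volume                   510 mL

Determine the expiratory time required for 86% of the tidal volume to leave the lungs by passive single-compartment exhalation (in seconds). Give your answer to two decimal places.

Flow: 59 L/min ÷ 60 = 0.9833 L/s.
R = (PIP − Pplat)/V̇ = (40.0 − 24.5) / 0.9833 = 15.5/0.9833 = 15.763 cmH2O·s/L.
C = Vt/(Pplat − PEEP) = 510.0 / (24.5 − 14) = 510.0/10.5 = 48.571 mL/cmH2O.
τ = R × C = 15.763 × 0.04857 L/cmH2O = 0.7656 s.
t = −τ·ln(1 − 0.86) = −0.7656·ln(0.14) = 1.505 s.

1.51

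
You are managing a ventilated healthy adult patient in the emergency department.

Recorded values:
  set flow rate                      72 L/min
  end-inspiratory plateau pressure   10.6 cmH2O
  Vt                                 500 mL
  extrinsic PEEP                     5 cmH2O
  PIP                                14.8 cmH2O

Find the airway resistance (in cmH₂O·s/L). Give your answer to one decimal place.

3.5

Flow: 72 L/min ÷ 60 = 1.2 L/s.
Raw = (PIP − Pplat) / flow = (14.8 − 10.6) / 1.2 = 4.2 / 1.2 = 3.5 cmH2O·s/L.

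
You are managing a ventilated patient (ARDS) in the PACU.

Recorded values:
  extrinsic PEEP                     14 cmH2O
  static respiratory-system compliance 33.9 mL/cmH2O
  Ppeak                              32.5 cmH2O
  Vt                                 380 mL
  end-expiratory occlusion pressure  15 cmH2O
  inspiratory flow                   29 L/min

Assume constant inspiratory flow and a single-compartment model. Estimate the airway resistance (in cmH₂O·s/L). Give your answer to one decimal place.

13.0

Flow: 29 L/min ÷ 60 = 0.4833 L/s.
Total PEEP = 15 cmH2O (set 14 + intrinsic 1); this is the baseline alveolar pressure.
Equation of motion (constant flow): PIP = Vt/C + R·V̇ + PEEP.
R·V̇ = PIP − Vt/C − PEEP = 32.5 − 380/33.9 − 15 = 32.5 − 11.209 − 15 = 6.291 cmH2O.
R = 6.291 / 0.4833 = 13.017 cmH2O·s/L.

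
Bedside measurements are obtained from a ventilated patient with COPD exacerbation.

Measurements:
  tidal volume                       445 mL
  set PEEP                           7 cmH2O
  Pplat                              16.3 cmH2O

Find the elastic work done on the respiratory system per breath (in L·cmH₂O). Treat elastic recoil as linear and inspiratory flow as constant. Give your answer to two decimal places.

2.07

Elastic work ≈ ½ × (Pplat − PEEP) × Vt = 0.5 × (16.3 − 7) × 0.445 L = 0.5 × 9.3 × 0.445 = 2.069 L·cmH2O.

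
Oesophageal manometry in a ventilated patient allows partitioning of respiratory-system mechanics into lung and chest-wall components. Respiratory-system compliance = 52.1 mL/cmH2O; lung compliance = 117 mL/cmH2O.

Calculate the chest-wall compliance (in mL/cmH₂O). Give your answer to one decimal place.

1/Ccw = 1/Crs − 1/CL.
1/Ccw = 1/52.1 − 1/117 = 0.01065.
Ccw = 93.897 mL/cmH2O.

93.9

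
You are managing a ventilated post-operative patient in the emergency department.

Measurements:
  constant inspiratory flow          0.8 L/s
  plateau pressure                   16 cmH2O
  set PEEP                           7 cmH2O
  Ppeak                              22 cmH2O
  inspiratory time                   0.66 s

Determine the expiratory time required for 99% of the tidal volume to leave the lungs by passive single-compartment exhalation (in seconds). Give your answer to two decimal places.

Vt = flow × Ti = 0.8 L/s × 0.66 s × 1000 mL/L = 528.0 mL.
R = (PIP − Pplat)/V̇ = (22 − 16) / 0.8 = 6.0/0.8 = 7.5 cmH2O·s/L.
C = Vt/(Pplat − PEEP) = 528.0 / (16 − 7) = 528.0/9.0 = 58.667 mL/cmH2O.
τ = R × C = 7.5 × 0.05867 L/cmH2O = 0.44 s.
t = −τ·ln(1 − 0.99) = −0.44·ln(0.01) = 2.026 s.

2.03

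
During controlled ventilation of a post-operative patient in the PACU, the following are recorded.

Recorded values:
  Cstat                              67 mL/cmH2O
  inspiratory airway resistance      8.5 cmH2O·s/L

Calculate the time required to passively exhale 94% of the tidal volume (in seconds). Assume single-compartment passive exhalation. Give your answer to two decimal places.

τ = R × C = 8.5 × 67 mL/cmH2O = 8.5 × 0.067 L/cmH2O = 0.5695 s.
Exhaled fraction f = 1 − e^(−t/τ) → t = −τ·ln(1 − f) = −0.5695·ln(0.06) = 1.602 s.

1.60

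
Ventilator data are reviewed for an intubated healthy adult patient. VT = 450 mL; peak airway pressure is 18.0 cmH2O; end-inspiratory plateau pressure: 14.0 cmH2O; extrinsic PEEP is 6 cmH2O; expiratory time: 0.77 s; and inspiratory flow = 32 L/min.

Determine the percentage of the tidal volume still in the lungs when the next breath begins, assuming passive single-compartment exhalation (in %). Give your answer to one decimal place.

16.1

Flow: 32 L/min ÷ 60 = 0.5333 L/s.
R = (PIP − Pplat)/V̇ = (18.0 − 14.0) / 0.5333 = 4.0/0.5333 = 7.5 cmH2O·s/L.
C = Vt/(Pplat − PEEP) = 450.0 / (14.0 − 6) = 450.0/8.0 = 56.25 mL/cmH2O.
τ = R × C = 7.5 × 0.05625 L/cmH2O = 0.4219 s.
Fraction remaining at end-expiration = e^(−Te/τ) = e^(−0.77/0.4219) = 0.1612 → 16.12%.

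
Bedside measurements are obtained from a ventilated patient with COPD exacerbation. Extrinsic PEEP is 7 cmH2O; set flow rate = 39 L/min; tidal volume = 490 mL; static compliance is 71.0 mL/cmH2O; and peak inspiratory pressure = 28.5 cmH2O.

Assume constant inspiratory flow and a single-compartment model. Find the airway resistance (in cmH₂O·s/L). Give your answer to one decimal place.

22.5

Flow: 39 L/min ÷ 60 = 0.65 L/s.
Equation of motion (constant flow): PIP = Vt/C + R·V̇ + PEEP.
R·V̇ = PIP − Vt/C − PEEP = 28.5 − 490/71.0 − 7 = 28.5 − 6.901 − 7 = 14.599 cmH2O.
R = 14.599 / 0.65 = 22.46 cmH2O·s/L.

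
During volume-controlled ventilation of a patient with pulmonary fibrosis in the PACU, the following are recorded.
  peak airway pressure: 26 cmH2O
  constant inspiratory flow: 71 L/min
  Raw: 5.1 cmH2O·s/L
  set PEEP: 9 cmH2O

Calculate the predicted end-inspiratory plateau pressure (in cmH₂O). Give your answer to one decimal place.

20.0

Flow: 71 L/min ÷ 60 = 1.1833 L/s.
Pplat = PIP − Raw × flow = 26 − 5.1 × 1.1833 = 26 − 6.035 = 19.965 cmH2O.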